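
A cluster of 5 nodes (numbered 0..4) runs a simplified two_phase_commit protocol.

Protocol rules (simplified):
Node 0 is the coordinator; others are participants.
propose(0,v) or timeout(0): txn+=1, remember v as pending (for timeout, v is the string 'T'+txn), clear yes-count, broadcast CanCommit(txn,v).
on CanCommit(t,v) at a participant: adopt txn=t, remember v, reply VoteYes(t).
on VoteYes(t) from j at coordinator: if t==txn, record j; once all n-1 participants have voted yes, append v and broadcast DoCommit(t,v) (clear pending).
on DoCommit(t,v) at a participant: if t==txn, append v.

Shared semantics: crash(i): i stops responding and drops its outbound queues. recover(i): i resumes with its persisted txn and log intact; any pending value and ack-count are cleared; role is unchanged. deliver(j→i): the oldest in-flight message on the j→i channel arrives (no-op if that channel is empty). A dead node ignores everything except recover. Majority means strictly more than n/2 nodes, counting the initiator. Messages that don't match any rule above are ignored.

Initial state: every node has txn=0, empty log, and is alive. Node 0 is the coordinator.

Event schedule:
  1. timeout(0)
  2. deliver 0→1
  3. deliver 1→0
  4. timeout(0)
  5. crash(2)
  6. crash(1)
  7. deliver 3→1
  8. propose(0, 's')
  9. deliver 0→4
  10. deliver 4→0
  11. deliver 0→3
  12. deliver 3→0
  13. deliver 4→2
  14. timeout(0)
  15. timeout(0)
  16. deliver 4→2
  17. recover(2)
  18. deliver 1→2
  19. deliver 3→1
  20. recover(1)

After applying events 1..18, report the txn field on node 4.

[1] timeout(0) → N0(coor t1 [-])
[2] deliver 0→1 → N1(part t1 [-])
[3] deliver 1→0 → ∅
[4] timeout(0) → N0(coor t2 [-])
[5] crash(2) → N2(✗part t0 [-])
[6] crash(1) → N1(✗part t1 [-])
[7] deliver 3→1 → ∅
[8] propose(0,'s') → N0(coor t3 [-])
[9] deliver 0→4 → N4(part t1 [-])
[10] deliver 4→0 → ∅
[11] deliver 0→3 → N3(part t1 [-])
[12] deliver 3→0 → ∅
[13] deliver 4→2 → ∅
[14] timeout(0) → N0(coor t4 [-])
[15] timeout(0) → N0(coor t5 [-])
[16] deliver 4→2 → ∅
[17] recover(2) → N2(part t0 [-])
[18] deliver 1→2 → ∅

1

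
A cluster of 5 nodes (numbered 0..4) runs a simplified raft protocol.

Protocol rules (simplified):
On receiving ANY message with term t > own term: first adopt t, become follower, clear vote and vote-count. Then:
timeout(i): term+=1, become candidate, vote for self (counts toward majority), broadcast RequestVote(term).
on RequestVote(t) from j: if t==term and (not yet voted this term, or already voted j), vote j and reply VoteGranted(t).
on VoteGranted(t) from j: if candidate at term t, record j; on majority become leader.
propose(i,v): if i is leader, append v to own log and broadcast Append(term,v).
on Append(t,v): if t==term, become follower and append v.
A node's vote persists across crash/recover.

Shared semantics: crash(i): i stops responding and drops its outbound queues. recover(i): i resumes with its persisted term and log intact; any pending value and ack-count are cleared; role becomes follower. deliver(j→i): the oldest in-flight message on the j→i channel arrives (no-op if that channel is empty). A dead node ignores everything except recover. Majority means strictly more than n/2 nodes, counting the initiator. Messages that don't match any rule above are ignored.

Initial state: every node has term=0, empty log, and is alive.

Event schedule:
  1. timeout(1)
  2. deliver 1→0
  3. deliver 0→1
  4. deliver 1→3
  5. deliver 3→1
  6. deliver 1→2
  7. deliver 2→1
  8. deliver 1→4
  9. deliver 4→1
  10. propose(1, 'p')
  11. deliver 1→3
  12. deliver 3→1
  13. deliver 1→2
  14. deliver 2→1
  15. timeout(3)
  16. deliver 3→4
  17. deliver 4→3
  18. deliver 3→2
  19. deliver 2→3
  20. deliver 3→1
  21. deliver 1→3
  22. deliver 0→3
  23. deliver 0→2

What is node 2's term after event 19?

e1 timeout(1): 1[cand,t=1,-]
e2 deliver 1→0: 0[foll,t=1,-]
e3 deliver 0→1: ·
e4 deliver 1→3: 3[foll,t=1,-]
e5 deliver 3→1: 1[lead,t=1,-]
e6 deliver 1→2: 2[foll,t=1,-]
e7 deliver 2→1: ·
e8 deliver 1→4: 4[foll,t=1,-]
e9 deliver 4→1: ·
e10 propose(1,'p'): 1[lead,t=1,p]
e11 deliver 1→3: 3[foll,t=1,p]
e12 deliver 3→1: ·
e13 deliver 1→2: 2[foll,t=1,p]
e14 deliver 2→1: ·
e15 timeout(3): 3[cand,t=2,p]
e16 deliver 3→4: 4[foll,t=2,-]
e17 deliver 4→3: ·
e18 deliver 3→2: 2[foll,t=2,p]
e19 deliver 2→3: 3[lead,t=2,p]

2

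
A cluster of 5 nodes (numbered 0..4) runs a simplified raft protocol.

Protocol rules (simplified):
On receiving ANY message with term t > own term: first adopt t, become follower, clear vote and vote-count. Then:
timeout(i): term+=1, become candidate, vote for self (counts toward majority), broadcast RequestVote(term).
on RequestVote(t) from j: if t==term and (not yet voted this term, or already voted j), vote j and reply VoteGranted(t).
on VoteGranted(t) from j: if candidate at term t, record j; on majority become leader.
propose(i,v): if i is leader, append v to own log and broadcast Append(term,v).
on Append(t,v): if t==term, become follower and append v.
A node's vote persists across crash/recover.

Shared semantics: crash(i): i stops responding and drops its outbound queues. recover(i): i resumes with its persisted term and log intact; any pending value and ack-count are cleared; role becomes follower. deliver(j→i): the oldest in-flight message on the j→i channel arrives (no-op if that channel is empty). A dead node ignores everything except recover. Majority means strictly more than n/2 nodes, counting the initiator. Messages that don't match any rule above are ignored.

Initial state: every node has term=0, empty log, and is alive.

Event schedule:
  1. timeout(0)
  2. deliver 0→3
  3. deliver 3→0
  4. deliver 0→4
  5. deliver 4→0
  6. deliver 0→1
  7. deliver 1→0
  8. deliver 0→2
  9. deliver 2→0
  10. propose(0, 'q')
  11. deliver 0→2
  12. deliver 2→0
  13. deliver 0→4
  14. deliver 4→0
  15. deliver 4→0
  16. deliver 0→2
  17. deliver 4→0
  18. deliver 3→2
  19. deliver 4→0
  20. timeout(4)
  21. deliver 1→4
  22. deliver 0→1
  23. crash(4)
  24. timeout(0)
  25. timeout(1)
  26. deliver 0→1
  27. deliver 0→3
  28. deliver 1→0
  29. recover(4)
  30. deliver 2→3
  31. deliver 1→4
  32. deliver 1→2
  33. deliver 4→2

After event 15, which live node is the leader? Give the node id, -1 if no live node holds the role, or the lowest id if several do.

0

after 1 — timeout(0): n0:cand/t1/[-]
after 2 — deliver 0→3: n3:foll/t1/[-]
after 3 — deliver 3→0: ·
after 4 — deliver 0→4: n4:foll/t1/[-]
after 5 — deliver 4→0: n0:lead/t1/[-]
after 6 — deliver 0→1: n1:foll/t1/[-]
after 7 — deliver 1→0: ·
after 8 — deliver 0→2: n2:foll/t1/[-]
after 9 — deliver 2→0: ·
after 10 — propose(0,'q'): n0:lead/t1/[q]
after 11 — deliver 0→2: n2:foll/t1/[q]
after 12 — deliver 2→0: ·
after 13 — deliver 0→4: n4:foll/t1/[q]
after 14 — deliver 4→0: ·
after 15 — deliver 4→0: ·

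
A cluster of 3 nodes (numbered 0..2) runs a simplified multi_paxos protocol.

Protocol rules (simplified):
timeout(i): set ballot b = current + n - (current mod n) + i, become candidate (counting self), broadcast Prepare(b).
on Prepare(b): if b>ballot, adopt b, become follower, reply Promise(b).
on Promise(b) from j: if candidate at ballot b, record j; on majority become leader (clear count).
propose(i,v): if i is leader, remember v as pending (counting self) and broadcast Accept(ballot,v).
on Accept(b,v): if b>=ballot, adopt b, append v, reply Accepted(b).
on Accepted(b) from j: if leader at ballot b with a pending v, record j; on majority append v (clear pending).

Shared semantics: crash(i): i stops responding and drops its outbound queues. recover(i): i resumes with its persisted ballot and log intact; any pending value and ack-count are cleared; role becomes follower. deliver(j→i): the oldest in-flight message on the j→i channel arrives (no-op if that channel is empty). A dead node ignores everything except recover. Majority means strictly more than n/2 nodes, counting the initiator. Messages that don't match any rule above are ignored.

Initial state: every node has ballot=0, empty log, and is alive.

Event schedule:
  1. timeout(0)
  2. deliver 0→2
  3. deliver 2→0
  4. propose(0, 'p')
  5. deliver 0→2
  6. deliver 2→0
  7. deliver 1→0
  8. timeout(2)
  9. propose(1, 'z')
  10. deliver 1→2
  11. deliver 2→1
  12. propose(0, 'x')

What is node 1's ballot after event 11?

step 1 timeout(0): 0={cand,b=3,log=-}
step 2 deliver 0→2: 2={foll,b=3,log=-}
step 3 deliver 2→0: 0={lead,b=3,log=-}
step 4 propose(0,'p'): —
step 5 deliver 0→2: 2={foll,b=3,log=p}
step 6 deliver 2→0: 0={lead,b=3,log=p}
step 7 deliver 1→0: —
step 8 timeout(2): 2={cand,b=8,log=p}
step 9 propose(1,'z'): —
step 10 deliver 1→2: —
step 11 deliver 2→1: 1={foll,b=8,log=-}

8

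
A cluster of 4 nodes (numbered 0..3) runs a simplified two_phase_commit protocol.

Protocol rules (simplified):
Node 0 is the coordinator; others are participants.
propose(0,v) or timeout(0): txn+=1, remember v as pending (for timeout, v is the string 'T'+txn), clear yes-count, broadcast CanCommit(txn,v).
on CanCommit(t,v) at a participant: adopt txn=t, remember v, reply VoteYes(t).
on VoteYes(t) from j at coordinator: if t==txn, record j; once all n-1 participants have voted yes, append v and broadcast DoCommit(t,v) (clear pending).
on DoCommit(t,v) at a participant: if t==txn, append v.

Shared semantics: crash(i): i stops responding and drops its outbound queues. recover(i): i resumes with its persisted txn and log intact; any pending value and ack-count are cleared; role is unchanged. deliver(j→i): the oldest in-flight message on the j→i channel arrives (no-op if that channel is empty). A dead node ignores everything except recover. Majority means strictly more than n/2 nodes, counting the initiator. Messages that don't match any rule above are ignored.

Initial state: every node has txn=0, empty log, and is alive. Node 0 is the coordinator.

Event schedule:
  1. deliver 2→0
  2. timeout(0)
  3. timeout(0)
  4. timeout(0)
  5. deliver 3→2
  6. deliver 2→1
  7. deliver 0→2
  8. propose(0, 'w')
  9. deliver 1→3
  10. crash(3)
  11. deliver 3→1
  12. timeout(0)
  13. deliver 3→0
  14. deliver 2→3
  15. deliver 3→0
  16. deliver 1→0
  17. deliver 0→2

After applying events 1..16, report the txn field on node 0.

5

step 1 deliver 2→0: —
step 2 timeout(0): 0={coor,t=1,log=-}
step 3 timeout(0): 0={coor,t=2,log=-}
step 4 timeout(0): 0={coor,t=3,log=-}
step 5 deliver 3→2: —
step 6 deliver 2→1: —
step 7 deliver 0→2: 2={part,t=1,log=-}
step 8 propose(0,'w'): 0={coor,t=4,log=-}
step 9 deliver 1→3: —
step 10 crash(3): 3={✗part,t=0,log=-}
step 11 deliver 3→1: —
step 12 timeout(0): 0={coor,t=5,log=-}
step 13 deliver 3→0: —
step 14 deliver 2→3: —
step 15 deliver 3→0: —
step 16 deliver 1→0: —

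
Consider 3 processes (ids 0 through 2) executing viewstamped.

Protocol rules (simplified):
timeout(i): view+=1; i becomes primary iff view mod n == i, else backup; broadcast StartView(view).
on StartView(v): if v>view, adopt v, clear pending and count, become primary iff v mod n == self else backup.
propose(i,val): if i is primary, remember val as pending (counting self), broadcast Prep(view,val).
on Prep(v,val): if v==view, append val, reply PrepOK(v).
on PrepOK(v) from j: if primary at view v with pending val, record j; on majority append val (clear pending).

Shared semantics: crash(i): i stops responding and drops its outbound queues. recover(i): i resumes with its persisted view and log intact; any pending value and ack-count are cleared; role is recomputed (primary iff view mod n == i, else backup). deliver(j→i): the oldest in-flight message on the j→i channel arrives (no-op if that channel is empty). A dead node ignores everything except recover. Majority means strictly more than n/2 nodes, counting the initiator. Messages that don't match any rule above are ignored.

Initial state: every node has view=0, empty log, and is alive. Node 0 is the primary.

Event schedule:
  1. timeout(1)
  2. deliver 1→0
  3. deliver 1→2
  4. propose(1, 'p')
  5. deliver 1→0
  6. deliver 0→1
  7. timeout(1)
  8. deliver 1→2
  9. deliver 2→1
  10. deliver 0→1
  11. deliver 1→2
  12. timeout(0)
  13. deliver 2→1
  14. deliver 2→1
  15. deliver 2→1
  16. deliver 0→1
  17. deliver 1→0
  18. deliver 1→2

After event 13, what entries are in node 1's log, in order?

after 1 — timeout(1): n1:prim/v1/[-]
after 2 — deliver 1→0: n0:back/v1/[-]
after 3 — deliver 1→2: n2:back/v1/[-]
after 4 — propose(1,'p'): ·
after 5 — deliver 1→0: n0:back/v1/[p]
after 6 — deliver 0→1: n1:prim/v1/[p]
after 7 — timeout(1): n1:back/v2/[p]
after 8 — deliver 1→2: n2:back/v1/[p]
after 9 — deliver 2→1: ·
after 10 — deliver 0→1: ·
after 11 — deliver 1→2: n2:prim/v2/[p]
after 12 — timeout(0): n0:back/v2/[p]
after 13 — deliver 2→1: ·

p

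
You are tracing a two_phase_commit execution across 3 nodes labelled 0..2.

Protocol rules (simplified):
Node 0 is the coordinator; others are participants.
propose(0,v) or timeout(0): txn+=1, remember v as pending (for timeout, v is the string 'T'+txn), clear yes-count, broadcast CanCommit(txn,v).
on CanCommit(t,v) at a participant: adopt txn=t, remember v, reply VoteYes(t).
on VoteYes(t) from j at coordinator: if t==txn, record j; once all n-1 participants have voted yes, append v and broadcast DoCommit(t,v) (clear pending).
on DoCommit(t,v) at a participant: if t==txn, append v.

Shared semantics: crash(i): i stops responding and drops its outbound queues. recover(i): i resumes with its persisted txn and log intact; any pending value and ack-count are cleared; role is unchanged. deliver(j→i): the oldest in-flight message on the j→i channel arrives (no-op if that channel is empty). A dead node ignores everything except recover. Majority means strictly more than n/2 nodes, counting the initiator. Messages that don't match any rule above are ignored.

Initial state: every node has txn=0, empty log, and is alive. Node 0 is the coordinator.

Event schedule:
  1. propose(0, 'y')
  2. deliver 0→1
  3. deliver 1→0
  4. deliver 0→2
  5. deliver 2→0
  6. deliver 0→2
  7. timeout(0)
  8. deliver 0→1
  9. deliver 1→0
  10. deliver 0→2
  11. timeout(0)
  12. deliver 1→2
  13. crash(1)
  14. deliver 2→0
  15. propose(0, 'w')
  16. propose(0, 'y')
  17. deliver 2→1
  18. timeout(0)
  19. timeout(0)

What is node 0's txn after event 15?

[1] propose(0,'y') → N0(coor t1 [-])
[2] deliver 0→1 → N1(part t1 [-])
[3] deliver 1→0 → ∅
[4] deliver 0→2 → N2(part t1 [-])
[5] deliver 2→0 → N0(coor t1 [y])
[6] deliver 0→2 → N2(part t1 [y])
[7] timeout(0) → N0(coor t2 [y])
[8] deliver 0→1 → N1(part t1 [y])
[9] deliver 1→0 → ∅
[10] deliver 0→2 → N2(part t2 [y])
[11] timeout(0) → N0(coor t3 [y])
[12] deliver 1→2 → ∅
[13] crash(1) → N1(✗part t1 [y])
[14] deliver 2→0 → ∅
[15] propose(0,'w') → N0(coor t4 [y])

4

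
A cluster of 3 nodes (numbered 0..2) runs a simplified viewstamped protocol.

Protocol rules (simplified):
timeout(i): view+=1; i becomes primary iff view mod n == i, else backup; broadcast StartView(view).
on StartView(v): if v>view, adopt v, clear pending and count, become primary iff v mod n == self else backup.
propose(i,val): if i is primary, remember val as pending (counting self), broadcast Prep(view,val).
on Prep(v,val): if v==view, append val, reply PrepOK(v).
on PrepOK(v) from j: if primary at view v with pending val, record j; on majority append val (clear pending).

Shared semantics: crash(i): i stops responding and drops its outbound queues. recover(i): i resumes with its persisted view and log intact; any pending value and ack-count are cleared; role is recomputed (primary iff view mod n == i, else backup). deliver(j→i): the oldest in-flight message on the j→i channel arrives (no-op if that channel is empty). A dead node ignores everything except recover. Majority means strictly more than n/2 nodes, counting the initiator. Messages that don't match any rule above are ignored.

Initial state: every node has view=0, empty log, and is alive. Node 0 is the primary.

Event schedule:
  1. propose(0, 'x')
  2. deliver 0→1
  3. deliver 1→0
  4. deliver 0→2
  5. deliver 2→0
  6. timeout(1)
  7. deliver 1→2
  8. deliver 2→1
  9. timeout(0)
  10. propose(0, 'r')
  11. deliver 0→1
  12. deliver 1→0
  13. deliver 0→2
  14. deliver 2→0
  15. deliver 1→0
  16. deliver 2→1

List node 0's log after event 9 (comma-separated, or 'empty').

e1 propose(0,'x'): ·
e2 deliver 0→1: 1[back,v=0,x]
e3 deliver 1→0: 0[prim,v=0,x]
e4 deliver 0→2: 2[back,v=0,x]
e5 deliver 2→0: ·
e6 timeout(1): 1[prim,v=1,x]
e7 deliver 1→2: 2[back,v=1,x]
e8 deliver 2→1: ·
e9 timeout(0): 0[back,v=1,x]

x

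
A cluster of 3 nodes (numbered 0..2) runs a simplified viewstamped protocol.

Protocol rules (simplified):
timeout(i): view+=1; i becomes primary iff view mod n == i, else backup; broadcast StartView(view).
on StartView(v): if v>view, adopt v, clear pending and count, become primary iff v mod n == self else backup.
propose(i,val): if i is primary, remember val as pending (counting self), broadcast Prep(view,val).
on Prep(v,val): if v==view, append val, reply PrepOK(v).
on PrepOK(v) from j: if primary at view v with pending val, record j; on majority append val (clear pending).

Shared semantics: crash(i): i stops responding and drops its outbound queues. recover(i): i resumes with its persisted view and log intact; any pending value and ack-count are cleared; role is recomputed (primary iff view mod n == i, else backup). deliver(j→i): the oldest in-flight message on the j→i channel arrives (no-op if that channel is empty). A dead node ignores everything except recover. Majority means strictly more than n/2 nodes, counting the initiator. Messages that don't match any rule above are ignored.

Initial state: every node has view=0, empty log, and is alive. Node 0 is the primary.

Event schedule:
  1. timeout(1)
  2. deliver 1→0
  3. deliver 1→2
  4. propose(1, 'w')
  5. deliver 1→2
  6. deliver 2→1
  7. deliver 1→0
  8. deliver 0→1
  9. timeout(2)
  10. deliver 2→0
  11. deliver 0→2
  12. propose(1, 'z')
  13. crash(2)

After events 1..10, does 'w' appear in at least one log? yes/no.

[1] timeout(1) → N1(prim v1 [-])
[2] deliver 1→0 → N0(back v1 [-])
[3] deliver 1→2 → N2(back v1 [-])
[4] propose(1,'w') → ∅
[5] deliver 1→2 → N2(back v1 [w])
[6] deliver 2→1 → N1(prim v1 [w])
[7] deliver 1→0 → N0(back v1 [w])
[8] deliver 0→1 → ∅
[9] timeout(2) → N2(prim v2 [w])
[10] deliver 2→0 → N0(back v2 [w])

yes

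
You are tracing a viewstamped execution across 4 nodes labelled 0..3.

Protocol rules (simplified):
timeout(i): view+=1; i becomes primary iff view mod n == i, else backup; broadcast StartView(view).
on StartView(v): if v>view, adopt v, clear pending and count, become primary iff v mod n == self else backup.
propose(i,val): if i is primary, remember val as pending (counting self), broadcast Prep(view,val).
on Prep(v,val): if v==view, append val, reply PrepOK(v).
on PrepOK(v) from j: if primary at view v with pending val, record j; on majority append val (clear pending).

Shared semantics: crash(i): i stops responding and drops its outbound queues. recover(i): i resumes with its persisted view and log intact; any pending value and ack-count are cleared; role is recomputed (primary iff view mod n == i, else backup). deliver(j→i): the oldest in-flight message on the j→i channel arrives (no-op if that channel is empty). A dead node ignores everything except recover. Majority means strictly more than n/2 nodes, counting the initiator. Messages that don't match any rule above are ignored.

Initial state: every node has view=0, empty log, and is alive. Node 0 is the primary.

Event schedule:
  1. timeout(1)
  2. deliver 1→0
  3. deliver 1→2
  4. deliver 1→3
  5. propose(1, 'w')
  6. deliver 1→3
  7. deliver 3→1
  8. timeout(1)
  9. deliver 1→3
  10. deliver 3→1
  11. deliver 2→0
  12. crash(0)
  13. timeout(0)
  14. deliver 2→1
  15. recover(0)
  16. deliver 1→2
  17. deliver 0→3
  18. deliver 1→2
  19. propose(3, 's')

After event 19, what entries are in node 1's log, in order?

e1 timeout(1): 1[prim,v=1,-]
e2 deliver 1→0: 0[back,v=1,-]
e3 deliver 1→2: 2[back,v=1,-]
e4 deliver 1→3: 3[back,v=1,-]
e5 propose(1,'w'): ·
e6 deliver 1→3: 3[back,v=1,w]
e7 deliver 3→1: ·
e8 timeout(1): 1[back,v=2,-]
e9 deliver 1→3: 3[back,v=2,w]
e10 deliver 3→1: ·
e11 deliver 2→0: ·
e12 crash(0): 0[✗back,v=1,-]
e13 timeout(0): ·
e14 deliver 2→1: ·
e15 recover(0): 0[back,v=1,-]
e16 deliver 1→2: 2[back,v=1,w]
e17 deliver 0→3: ·
e18 deliver 1→2: 2[prim,v=2,w]
e19 propose(3,'s'): ·

empty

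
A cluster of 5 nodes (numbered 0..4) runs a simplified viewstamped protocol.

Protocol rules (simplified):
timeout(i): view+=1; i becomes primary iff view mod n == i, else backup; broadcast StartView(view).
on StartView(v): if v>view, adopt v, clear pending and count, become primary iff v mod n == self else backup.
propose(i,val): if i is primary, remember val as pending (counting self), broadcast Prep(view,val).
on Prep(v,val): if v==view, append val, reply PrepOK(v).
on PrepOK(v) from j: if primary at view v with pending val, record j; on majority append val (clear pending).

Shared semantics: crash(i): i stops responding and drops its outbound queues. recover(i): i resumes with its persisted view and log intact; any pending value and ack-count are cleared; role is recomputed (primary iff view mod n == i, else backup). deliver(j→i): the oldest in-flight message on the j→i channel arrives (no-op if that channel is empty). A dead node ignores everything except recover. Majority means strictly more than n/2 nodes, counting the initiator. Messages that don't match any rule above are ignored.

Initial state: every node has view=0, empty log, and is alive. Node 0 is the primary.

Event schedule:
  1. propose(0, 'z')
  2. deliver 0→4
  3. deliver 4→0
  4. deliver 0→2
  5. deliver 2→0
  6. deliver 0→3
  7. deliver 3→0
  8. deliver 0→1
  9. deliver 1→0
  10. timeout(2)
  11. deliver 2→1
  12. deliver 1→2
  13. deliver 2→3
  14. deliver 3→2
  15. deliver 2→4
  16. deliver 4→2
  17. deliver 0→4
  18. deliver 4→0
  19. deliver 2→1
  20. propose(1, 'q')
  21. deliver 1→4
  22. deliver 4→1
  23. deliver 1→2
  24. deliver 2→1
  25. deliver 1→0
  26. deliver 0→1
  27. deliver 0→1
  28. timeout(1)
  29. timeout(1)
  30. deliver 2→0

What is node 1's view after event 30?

[1] propose(0,'z') → ∅
[2] deliver 0→4 → N4(back v0 [z])
[3] deliver 4→0 → ∅
[4] deliver 0→2 → N2(back v0 [z])
[5] deliver 2→0 → N0(prim v0 [z])
[6] deliver 0→3 → N3(back v0 [z])
[7] deliver 3→0 → ∅
[8] deliver 0→1 → N1(back v0 [z])
[9] deliver 1→0 → ∅
[10] timeout(2) → N2(back v1 [z])
[11] deliver 2→1 → N1(prim v1 [z])
[12] deliver 1→2 → ∅
[13] deliver 2→3 → N3(back v1 [z])
[14] deliver 3→2 → ∅
[15] deliver 2→4 → N4(back v1 [z])
[16] deliver 4→2 → ∅
[17] deliver 0→4 → ∅
[18] deliver 4→0 → ∅
[19] deliver 2→1 → ∅
[20] propose(1,'q') → ∅
[21] deliver 1→4 → N4(back v1 [z,q])
[22] deliver 4→1 → ∅
[23] deliver 1→2 → N2(back v1 [z,q])
[24] deliver 2→1 → N1(prim v1 [z,q])
[25] deliver 1→0 → ∅
[26] deliver 0→1 → ∅
[27] deliver 0→1 → ∅
[28] timeout(1) → N1(back v2 [z,q])
[29] timeout(1) → N1(back v3 [z,q])
[30] deliver 2→0 → N0(back v1 [z])

3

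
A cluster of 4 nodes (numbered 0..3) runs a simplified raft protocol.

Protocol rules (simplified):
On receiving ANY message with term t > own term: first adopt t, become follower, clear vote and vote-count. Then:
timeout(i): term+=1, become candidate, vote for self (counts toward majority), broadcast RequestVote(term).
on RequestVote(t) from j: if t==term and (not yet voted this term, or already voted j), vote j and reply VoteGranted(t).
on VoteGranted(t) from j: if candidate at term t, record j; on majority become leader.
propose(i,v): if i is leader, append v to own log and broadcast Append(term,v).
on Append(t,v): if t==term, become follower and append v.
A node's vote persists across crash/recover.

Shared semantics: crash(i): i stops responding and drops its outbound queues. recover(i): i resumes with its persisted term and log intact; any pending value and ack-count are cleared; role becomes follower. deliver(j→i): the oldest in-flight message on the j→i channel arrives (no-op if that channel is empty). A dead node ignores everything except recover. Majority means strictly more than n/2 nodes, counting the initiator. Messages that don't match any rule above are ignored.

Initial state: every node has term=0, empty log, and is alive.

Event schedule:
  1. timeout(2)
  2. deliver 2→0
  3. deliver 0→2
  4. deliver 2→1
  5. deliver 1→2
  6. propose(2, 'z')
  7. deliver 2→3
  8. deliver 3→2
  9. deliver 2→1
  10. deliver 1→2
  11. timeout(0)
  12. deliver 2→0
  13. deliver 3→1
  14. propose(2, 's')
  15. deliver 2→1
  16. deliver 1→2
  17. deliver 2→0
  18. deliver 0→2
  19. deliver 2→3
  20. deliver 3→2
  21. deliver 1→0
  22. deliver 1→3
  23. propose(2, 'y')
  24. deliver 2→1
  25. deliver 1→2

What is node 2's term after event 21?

2

1. timeout(2):  <2:cand t1 ->
2. deliver 2→0:  <0:foll t1 ->
3. deliver 0→2:  nop
4. deliver 2→1:  <1:foll t1 ->
5. deliver 1→2:  <2:lead t1 ->
6. propose(2,'z'):  <2:lead t1 z>
7. deliver 2→3:  <3:foll t1 ->
8. deliver 3→2:  nop
9. deliver 2→1:  <1:foll t1 z>
10. deliver 1→2:  nop
11. timeout(0):  <0:cand t2 ->
12. deliver 2→0:  nop
13. deliver 3→1:  nop
14. propose(2,'s'):  <2:lead t1 z,s>
15. deliver 2→1:  <1:foll t1 z,s>
16. deliver 1→2:  nop
17. deliver 2→0:  nop
18. deliver 0→2:  <2:foll t2 z,s>
19. deliver 2→3:  <3:foll t1 z>
20. deliver 3→2:  nop
21. deliver 1→0:  nop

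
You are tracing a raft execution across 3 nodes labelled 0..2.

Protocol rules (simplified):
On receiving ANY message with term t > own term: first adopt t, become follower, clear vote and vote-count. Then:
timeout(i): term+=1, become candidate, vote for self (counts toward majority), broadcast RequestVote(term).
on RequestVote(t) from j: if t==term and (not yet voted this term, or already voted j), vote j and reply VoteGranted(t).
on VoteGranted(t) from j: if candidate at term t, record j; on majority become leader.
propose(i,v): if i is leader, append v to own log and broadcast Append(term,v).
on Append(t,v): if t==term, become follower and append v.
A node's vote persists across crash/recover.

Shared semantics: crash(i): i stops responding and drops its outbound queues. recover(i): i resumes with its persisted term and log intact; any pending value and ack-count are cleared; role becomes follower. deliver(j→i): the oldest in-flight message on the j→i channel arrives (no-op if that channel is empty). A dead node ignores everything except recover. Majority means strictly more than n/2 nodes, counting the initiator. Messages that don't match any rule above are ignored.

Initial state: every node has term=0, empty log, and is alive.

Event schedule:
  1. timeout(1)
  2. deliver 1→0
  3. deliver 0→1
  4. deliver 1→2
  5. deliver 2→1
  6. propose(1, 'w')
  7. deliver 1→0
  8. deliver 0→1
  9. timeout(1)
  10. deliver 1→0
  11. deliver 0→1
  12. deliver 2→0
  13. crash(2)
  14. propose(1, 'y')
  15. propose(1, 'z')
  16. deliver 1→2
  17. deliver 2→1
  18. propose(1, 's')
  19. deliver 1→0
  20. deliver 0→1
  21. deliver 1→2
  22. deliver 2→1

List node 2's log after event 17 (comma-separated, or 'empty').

empty

e1 timeout(1): 1[cand,t=1,-]
e2 deliver 1→0: 0[foll,t=1,-]
e3 deliver 0→1: 1[lead,t=1,-]
e4 deliver 1→2: 2[foll,t=1,-]
e5 deliver 2→1: ·
e6 propose(1,'w'): 1[lead,t=1,w]
e7 deliver 1→0: 0[foll,t=1,w]
e8 deliver 0→1: ·
e9 timeout(1): 1[cand,t=2,w]
e10 deliver 1→0: 0[foll,t=2,w]
e11 deliver 0→1: 1[lead,t=2,w]
e12 deliver 2→0: ·
e13 crash(2): 2[✗foll,t=1,-]
e14 propose(1,'y'): 1[lead,t=2,w,y]
e15 propose(1,'z'): 1[lead,t=2,w,y,z]
e16 deliver 1→2: ·
e17 deliver 2→1: ·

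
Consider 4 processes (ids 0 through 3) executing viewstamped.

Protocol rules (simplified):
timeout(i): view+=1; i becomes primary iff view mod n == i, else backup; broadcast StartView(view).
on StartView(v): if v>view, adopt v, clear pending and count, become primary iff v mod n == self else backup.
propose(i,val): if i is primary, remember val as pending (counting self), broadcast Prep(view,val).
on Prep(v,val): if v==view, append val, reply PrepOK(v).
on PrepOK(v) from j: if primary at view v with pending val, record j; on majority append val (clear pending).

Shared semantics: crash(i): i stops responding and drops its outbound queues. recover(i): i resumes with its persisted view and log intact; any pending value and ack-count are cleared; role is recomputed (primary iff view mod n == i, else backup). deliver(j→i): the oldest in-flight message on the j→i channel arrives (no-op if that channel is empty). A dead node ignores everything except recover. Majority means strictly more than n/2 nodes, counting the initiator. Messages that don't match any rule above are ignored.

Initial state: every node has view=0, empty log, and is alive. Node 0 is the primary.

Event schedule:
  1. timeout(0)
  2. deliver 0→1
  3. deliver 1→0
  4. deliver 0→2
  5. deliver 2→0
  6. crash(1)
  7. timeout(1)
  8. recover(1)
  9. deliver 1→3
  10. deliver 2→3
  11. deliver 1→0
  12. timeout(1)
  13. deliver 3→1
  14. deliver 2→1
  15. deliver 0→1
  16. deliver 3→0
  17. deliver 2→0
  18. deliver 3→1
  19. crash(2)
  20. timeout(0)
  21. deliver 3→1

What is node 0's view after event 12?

1

e1 timeout(0): 0[back,v=1,-]
e2 deliver 0→1: 1[prim,v=1,-]
e3 deliver 1→0: ·
e4 deliver 0→2: 2[back,v=1,-]
e5 deliver 2→0: ·
e6 crash(1): 1[✗prim,v=1,-]
e7 timeout(1): ·
e8 recover(1): 1[prim,v=1,-]
e9 deliver 1→3: ·
e10 deliver 2→3: ·
e11 deliver 1→0: ·
e12 timeout(1): 1[back,v=2,-]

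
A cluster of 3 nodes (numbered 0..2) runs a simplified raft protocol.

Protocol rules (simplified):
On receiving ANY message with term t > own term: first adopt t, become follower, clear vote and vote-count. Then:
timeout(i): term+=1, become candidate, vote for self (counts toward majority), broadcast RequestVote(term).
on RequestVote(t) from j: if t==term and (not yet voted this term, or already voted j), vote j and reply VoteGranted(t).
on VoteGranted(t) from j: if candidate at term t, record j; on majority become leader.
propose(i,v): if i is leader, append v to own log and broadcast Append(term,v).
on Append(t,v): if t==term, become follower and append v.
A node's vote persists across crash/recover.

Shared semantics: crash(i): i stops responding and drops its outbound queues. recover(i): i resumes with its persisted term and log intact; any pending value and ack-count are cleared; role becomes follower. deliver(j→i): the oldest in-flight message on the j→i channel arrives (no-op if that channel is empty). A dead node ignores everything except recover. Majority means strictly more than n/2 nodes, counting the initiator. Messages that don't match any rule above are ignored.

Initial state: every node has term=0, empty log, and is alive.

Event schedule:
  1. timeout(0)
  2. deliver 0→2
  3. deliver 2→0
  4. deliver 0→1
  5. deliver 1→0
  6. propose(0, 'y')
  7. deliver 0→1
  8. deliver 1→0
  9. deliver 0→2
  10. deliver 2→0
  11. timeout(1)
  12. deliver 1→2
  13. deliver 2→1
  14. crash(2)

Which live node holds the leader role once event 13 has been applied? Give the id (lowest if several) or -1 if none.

after 1 — timeout(0): n0:cand/t1/[-]
after 2 — deliver 0→2: n2:foll/t1/[-]
after 3 — deliver 2→0: n0:lead/t1/[-]
after 4 — deliver 0→1: n1:foll/t1/[-]
after 5 — deliver 1→0: ·
after 6 — propose(0,'y'): n0:lead/t1/[y]
after 7 — deliver 0→1: n1:foll/t1/[y]
after 8 — deliver 1→0: ·
after 9 — deliver 0→2: n2:foll/t1/[y]
after 10 — deliver 2→0: ·
after 11 — timeout(1): n1:cand/t2/[y]
after 12 — deliver 1→2: n2:foll/t2/[y]
after 13 — deliver 2→1: n1:lead/t2/[y]

0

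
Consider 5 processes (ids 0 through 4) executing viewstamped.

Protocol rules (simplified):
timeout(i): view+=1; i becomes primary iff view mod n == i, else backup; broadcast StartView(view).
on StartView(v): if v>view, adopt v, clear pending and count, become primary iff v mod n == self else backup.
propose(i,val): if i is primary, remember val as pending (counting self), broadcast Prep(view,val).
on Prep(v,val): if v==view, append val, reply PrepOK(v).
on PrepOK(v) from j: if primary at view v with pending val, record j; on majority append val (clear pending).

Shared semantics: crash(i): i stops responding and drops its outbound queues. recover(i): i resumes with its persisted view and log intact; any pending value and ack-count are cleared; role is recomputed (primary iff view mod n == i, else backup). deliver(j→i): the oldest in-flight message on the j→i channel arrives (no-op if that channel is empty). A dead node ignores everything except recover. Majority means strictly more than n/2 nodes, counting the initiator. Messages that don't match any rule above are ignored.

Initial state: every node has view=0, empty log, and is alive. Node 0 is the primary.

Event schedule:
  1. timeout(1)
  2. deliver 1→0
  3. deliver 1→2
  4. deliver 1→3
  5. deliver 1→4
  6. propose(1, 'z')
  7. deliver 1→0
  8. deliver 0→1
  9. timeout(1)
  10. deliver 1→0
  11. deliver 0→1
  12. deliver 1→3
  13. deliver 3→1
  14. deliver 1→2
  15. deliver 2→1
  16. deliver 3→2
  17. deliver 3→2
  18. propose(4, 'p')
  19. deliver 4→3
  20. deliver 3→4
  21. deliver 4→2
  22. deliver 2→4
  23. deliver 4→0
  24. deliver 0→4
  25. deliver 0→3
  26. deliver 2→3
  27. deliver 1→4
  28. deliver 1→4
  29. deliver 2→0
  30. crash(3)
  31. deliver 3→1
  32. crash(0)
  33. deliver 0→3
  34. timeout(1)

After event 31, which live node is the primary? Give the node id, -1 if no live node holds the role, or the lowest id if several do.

-1

1. timeout(1):  <1:prim v1 ->
2. deliver 1→0:  <0:back v1 ->
3. deliver 1→2:  <2:back v1 ->
4. deliver 1→3:  <3:back v1 ->
5. deliver 1→4:  <4:back v1 ->
6. propose(1,'z'):  nop
7. deliver 1→0:  <0:back v1 z>
8. deliver 0→1:  nop
9. timeout(1):  <1:back v2 ->
10. deliver 1→0:  <0:back v2 z>
11. deliver 0→1:  nop
12. deliver 1→3:  <3:back v1 z>
13. deliver 3→1:  nop
14. deliver 1→2:  <2:back v1 z>
15. deliver 2→1:  nop
16. deliver 3→2:  nop
17. deliver 3→2:  nop
18. propose(4,'p'):  nop
19. deliver 4→3:  nop
20. deliver 3→4:  nop
21. deliver 4→2:  nop
22. deliver 2→4:  nop
23. deliver 4→0:  nop
24. deliver 0→4:  nop
25. deliver 0→3:  nop
26. deliver 2→3:  nop
27. deliver 1→4:  <4:back v1 z>
28. deliver 1→4:  <4:back v2 z>
29. deliver 2→0:  nop
30. crash(3):  <3:✗back v1 z>
31. deliver 3→1:  nop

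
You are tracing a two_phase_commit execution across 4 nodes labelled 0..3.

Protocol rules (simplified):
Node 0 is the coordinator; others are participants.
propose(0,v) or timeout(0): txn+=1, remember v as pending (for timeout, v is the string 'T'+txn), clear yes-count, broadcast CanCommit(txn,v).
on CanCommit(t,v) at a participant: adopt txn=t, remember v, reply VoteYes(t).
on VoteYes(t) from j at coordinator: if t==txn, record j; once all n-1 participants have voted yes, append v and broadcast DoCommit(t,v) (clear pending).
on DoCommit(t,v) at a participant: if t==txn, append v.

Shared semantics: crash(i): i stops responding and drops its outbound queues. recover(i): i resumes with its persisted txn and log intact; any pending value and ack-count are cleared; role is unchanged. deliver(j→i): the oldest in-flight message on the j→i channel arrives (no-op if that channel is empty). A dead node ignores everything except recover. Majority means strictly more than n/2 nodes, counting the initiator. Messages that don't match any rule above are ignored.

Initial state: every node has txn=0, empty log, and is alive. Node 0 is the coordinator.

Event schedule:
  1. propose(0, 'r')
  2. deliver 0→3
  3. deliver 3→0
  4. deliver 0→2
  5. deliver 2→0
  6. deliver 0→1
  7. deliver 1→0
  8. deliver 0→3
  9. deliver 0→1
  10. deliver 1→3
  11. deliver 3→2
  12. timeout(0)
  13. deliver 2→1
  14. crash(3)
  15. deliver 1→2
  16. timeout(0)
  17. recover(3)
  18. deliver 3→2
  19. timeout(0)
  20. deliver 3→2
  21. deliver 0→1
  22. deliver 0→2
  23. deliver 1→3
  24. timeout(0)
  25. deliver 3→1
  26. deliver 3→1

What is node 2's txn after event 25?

1

after 1 — propose(0,'r'): n0:coor/t1/[-]
after 2 — deliver 0→3: n3:part/t1/[-]
after 3 — deliver 3→0: ·
after 4 — deliver 0→2: n2:part/t1/[-]
after 5 — deliver 2→0: ·
after 6 — deliver 0→1: n1:part/t1/[-]
after 7 — deliver 1→0: n0:coor/t1/[r]
after 8 — deliver 0→3: n3:part/t1/[r]
after 9 — deliver 0→1: n1:part/t1/[r]
after 10 — deliver 1→3: ·
after 11 — deliver 3→2: ·
after 12 — timeout(0): n0:coor/t2/[r]
after 13 — deliver 2→1: ·
after 14 — crash(3): n3:✗part/t1/[r]
after 15 — deliver 1→2: ·
after 16 — timeout(0): n0:coor/t3/[r]
after 17 — recover(3): n3:part/t1/[r]
after 18 — deliver 3→2: ·
after 19 — timeout(0): n0:coor/t4/[r]
after 20 — deliver 3→2: ·
after 21 — deliver 0→1: n1:part/t2/[r]
after 22 — deliver 0→2: n2:part/t1/[r]
after 23 — deliver 1→3: ·
after 24 — timeout(0): n0:coor/t5/[r]
after 25 — deliver 3→1: ·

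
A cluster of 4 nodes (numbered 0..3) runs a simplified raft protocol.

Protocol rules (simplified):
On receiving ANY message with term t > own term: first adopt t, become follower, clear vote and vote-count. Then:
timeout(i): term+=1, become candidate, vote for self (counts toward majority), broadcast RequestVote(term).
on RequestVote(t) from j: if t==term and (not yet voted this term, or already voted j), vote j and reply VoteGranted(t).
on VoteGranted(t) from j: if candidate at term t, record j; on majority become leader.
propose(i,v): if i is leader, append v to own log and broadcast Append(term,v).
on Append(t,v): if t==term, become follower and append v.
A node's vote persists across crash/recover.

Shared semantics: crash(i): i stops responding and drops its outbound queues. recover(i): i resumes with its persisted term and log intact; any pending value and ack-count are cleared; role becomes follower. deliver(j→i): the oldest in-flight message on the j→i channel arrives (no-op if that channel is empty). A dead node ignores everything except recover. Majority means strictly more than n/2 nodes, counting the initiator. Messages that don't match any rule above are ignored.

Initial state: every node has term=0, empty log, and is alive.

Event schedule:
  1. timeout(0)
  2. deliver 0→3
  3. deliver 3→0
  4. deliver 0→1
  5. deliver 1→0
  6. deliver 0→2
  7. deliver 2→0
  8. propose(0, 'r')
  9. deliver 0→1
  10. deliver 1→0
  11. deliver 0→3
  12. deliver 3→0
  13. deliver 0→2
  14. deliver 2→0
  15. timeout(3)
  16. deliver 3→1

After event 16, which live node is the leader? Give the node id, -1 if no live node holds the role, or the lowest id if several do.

0

[1] timeout(0) → N0(cand t1 [-])
[2] deliver 0→3 → N3(foll t1 [-])
[3] deliver 3→0 → ∅
[4] deliver 0→1 → N1(foll t1 [-])
[5] deliver 1→0 → N0(lead t1 [-])
[6] deliver 0→2 → N2(foll t1 [-])
[7] deliver 2→0 → ∅
[8] propose(0,'r') → N0(lead t1 [r])
[9] deliver 0→1 → N1(foll t1 [r])
[10] deliver 1→0 → ∅
[11] deliver 0→3 → N3(foll t1 [r])
[12] deliver 3→0 → ∅
[13] deliver 0→2 → N2(foll t1 [r])
[14] deliver 2→0 → ∅
[15] timeout(3) → N3(cand t2 [r])
[16] deliver 3→1 → N1(foll t2 [r])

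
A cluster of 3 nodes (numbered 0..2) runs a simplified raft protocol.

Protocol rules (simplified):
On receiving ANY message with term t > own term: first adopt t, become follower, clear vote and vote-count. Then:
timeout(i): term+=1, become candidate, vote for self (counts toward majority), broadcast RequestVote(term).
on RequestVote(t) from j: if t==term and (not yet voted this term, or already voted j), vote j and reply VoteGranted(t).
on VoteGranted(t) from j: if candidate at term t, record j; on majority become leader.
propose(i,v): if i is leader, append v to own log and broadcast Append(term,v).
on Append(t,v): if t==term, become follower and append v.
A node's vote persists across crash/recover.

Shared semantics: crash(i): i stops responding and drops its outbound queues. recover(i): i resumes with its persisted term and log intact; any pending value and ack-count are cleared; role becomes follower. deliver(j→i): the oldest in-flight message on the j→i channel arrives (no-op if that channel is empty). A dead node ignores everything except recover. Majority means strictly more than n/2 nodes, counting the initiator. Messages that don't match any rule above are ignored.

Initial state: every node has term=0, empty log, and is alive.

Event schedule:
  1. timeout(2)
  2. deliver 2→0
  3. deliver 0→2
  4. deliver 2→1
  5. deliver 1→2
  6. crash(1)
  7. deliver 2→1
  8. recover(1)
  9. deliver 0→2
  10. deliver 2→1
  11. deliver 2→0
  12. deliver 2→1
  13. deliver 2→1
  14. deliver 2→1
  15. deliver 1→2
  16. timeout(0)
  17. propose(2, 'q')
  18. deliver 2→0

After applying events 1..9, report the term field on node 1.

step 1 timeout(2): 2={cand,t=1,log=-}
step 2 deliver 2→0: 0={foll,t=1,log=-}
step 3 deliver 0→2: 2={lead,t=1,log=-}
step 4 deliver 2→1: 1={foll,t=1,log=-}
step 5 deliver 1→2: —
step 6 crash(1): 1={✗foll,t=1,log=-}
step 7 deliver 2→1: —
step 8 recover(1): 1={foll,t=1,log=-}
step 9 deliver 0→2: —

1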